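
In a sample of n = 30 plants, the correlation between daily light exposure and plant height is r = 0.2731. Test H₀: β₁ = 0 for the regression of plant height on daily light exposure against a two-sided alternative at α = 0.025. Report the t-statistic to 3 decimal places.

t = r·√(n − 2)/√(1 − r²) = 0.2731·√28/√0.925416 = 1.502.
df = n − 2 = 28.
Two-sided p ≈ 0.1442, which is ≥ 0.025, so fail to reject H₀.
The data do not give significant evidence of a linear association between daily light exposure and plant height.

t = 1.502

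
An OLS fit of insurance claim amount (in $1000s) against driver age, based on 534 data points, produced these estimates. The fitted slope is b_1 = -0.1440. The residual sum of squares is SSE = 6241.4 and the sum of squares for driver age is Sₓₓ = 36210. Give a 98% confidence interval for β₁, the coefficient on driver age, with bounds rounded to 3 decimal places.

MSE = SSE/(n − 2) = 6241.4/532 = 11.732.
SE(b_1) = √(MSE/Sₓₓ) = √(11.732/36210) = 0.0179999.
df = n − 2 = 532.
t* = t_{0.01, 532} = 2.333378.
Margin = t* × SE = 2.333378 × 0.0179999 = 0.04200.
CI: -0.1440 ± 0.04200 → (-0.186, -0.102).
With 98% confidence, each one-unit increase in driver age is associated with a change of between -0.186 and -0.102 $1000s in insurance claim amount.

(-0.186, -0.102)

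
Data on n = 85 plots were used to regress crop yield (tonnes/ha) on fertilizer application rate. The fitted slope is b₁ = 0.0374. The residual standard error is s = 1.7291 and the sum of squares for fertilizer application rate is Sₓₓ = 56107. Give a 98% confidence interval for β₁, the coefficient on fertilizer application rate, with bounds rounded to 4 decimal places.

SE(b₁) = s/√Sₓₓ = 1.7291/√56107 = 0.00729981.
df = n − 2 = 83.
t* = t_{0.01, 83} = 2.372119.
Margin = t* × SE = 2.372119 × 0.00729981 = 0.017316.
CI: 0.0374 ± 0.017316 → (0.0201, 0.0547).
With 98% confidence, each one-unit increase in fertilizer application rate is associated with a change of between 0.0201 and 0.0547 tonnes/ha in crop yield.

(0.0201, 0.0547)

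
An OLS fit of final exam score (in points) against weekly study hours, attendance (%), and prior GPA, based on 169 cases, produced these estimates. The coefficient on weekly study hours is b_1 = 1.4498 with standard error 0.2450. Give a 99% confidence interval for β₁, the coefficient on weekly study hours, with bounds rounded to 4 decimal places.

(0.8113, 2.0883)

df = n − k − 1 = 169 − 3 − 1 = 165.
t* = t_{0.005, 165} = 2.605954.
Margin = t* × SE = 2.605954 × 0.2450 = 0.638459.
CI: 1.4498 ± 0.638459 → (0.8113, 2.0883).
With 99% confidence, each one-unit increase in weekly study hours is associated with a change of between 0.8113 and 2.0883 points in final exam score, holding the other predictors fixed.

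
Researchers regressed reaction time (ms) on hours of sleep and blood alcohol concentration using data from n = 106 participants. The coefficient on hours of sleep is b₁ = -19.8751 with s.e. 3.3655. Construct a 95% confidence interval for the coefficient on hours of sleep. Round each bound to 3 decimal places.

df = n − k − 1 = 106 − 2 − 1 = 103.
t* = t_{0.025, 103} = 1.983264.
Margin = t* × SE = 1.983264 × 3.3655 = 6.67468.
CI: -19.8751 ± 6.67468 → (-26.550, -13.200).
With 95% confidence, each one-unit increase in hours of sleep is associated with a change of between -26.550 and -13.200 ms in reaction time, holding the other predictors fixed.

(-26.550, -13.200)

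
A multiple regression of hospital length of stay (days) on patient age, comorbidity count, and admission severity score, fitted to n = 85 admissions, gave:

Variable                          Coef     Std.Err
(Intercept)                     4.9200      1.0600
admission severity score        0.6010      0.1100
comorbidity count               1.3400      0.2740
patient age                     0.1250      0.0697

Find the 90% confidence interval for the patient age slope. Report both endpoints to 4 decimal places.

Read off: b = 0.1250, SE = 0.0697 for patient age.
df = n − k − 1 = 85 − 3 − 1 = 81.
t* = t_{0.05, 81} = 1.663884.
Margin = t* × SE = 1.663884 × 0.0697 = 0.115973.
CI: 0.1250 ± 0.115973 → (0.0090, 0.2410).

(0.0090, 0.2410)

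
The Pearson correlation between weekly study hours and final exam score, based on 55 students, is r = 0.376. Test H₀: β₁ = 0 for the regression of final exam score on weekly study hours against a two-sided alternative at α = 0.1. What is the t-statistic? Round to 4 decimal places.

t = r·√(n − 2)/√(1 − r²) = 0.376·√53/√0.858624 = 2.9541.
df = n − 2 = 53.
Two-sided p ≈ 0.0047, which is < 0.1, so reject H₀.
There is evidence of a linear association between weekly study hours and final exam score.

t = 2.9541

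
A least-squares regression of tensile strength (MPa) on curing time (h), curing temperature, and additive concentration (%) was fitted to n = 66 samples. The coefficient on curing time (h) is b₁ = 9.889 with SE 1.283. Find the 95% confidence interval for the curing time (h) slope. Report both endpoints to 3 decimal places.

(7.324, 12.454)

df = n − k − 1 = 66 − 3 − 1 = 62.
t* = t_{0.025, 62} = 1.998972.
Margin = t* × SE = 1.998972 × 1.283 = 2.56468.
CI: 9.889 ± 2.56468 → (7.324, 12.454).
With 95% confidence, each one-unit increase in curing time (h) is associated with a change of between 7.324 and 12.454 MPa in tensile strength, holding the other predictors fixed.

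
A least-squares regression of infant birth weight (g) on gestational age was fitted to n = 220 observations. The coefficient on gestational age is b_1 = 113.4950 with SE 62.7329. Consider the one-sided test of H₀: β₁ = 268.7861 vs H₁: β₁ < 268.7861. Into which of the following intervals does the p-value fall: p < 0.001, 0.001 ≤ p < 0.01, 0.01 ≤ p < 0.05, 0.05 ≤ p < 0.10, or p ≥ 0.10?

t = (113.4950 − 268.7861) / 62.7329 = -2.475.
df = n − 2 = 220 − 2 = 218.
One-sided p = P(T_{218} < t) ≈ 0.0070.
So 0.001 ≤ p < 0.01.

0.001 ≤ p < 0.01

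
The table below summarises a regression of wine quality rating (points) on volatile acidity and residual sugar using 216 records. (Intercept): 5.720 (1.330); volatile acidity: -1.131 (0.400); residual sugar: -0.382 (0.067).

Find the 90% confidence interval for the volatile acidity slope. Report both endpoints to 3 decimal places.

(-1.792, -0.470)

Read off: b = -1.131, SE = 0.400 for volatile acidity.
df = n − k − 1 = 216 − 2 − 1 = 213.
t* = t_{0.05, 213} = 1.652039.
Margin = t* × SE = 1.652039 × 0.400 = 0.66082.
CI: -1.131 ± 0.66082 → (-1.792, -0.470).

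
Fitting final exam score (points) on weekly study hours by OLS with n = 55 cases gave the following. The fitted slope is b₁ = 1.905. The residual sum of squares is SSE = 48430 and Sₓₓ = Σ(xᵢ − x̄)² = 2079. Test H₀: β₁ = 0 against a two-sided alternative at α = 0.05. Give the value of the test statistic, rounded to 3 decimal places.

t = 2.873

MSE = SSE/(n − 2) = 48430/53 = 913.774.
SE(b₁) = √(MSE/Sₓₓ) = √(913.774/2079) = 0.662967.
t = 1.905 / 0.662967 = 2.873.
df = n − 2 = 53.
Two-sided p ≈ 0.0058, which is < 0.05, so reject H₀.
There is evidence that weekly study hours is associated with final exam score.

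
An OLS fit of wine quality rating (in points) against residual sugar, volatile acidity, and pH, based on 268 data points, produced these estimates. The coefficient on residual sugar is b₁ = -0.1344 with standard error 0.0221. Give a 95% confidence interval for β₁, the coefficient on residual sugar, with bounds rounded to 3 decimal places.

df = n − k − 1 = 268 − 3 − 1 = 264.
t* = t_{0.025, 264} = 1.96899.
Margin = t* × SE = 1.96899 × 0.0221 = 0.04351.
CI: -0.1344 ± 0.04351 → (-0.178, -0.091).
With 95% confidence, each one-unit increase in residual sugar is associated with a change of between -0.178 and -0.091 points in wine quality rating, holding the other predictors fixed.

(-0.178, -0.091)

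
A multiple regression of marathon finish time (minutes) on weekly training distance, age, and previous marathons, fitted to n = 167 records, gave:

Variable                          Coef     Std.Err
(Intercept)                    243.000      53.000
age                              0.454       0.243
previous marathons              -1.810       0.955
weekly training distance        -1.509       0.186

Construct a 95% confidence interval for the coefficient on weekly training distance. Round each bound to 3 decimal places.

Read off: b = -1.509, SE = 0.186 for weekly training distance.
df = n − k − 1 = 167 − 3 − 1 = 163.
t* = t_{0.025, 163} = 1.974625.
Margin = t* × SE = 1.974625 × 0.186 = 0.36728.
CI: -1.509 ± 0.36728 → (-1.876, -1.142).

(-1.876, -1.142)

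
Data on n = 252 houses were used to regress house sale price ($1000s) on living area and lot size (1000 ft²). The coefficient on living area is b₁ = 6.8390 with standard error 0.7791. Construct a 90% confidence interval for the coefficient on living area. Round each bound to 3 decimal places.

df = n − k − 1 = 252 − 2 − 1 = 249.
t* = t_{0.05, 249} = 1.650996.
Margin = t* × SE = 1.650996 × 0.7791 = 1.28629.
CI: 6.8390 ± 1.28629 → (5.553, 8.125).
With 90% confidence, each one-unit increase in living area is associated with a change of between 5.553 and 8.125 $1000s in house sale price, holding the other predictors fixed.

(5.553, 8.125)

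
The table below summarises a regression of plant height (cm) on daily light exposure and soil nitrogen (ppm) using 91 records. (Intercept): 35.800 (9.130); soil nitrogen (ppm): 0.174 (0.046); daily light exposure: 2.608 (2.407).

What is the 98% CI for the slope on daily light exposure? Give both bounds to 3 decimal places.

(-3.095, 8.311)

Read off: b = 2.608, SE = 2.407 for daily light exposure.
df = n − k − 1 = 91 − 2 − 1 = 88.
t* = t_{0.01, 88} = 2.369472.
Margin = t* × SE = 2.369472 × 2.407 = 5.70332.
CI: 2.608 ± 5.70332 → (-3.095, 8.311).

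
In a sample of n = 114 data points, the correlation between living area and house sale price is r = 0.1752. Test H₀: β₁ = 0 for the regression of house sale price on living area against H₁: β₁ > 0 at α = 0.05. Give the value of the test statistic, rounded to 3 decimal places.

t = r·√(n − 2)/√(1 − r²) = 0.1752·√112/√0.969305 = 1.883.
df = n − 2 = 112.
One-sided p ≈ 0.0311, which is < 0.05, so reject H₀.
There is evidence of a linear association between living area and house sale price.

t = 1.883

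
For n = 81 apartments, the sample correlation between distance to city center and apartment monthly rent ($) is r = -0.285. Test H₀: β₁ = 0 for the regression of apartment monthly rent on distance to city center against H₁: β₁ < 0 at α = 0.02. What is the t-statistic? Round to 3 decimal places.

t = -2.643

t = r·√(n − 2)/√(1 − r²) = -0.285·√79/√0.918775 = -2.643.
df = n − 2 = 79.
One-sided p ≈ 0.0050, which is < 0.02, so reject H₀.
There is evidence of a linear association between distance to city center and apartment monthly rent.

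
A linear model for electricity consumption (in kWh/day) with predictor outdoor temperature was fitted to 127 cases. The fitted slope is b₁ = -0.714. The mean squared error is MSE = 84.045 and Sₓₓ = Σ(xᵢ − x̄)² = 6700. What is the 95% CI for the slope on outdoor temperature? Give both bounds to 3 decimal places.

SE(b₁) = √(MSE/Sₓₓ) = √(84.045/6700) = 0.112.
df = n − 2 = 125.
t* = t_{0.025, 125} = 1.979124.
Margin = t* × SE = 1.979124 × 0.112 = 0.22166.
CI: -0.714 ± 0.22166 → (-0.936, -0.492).
With 95% confidence, each one-unit increase in outdoor temperature is associated with a change of between -0.936 and -0.492 kWh/day in electricity consumption.

(-0.936, -0.492)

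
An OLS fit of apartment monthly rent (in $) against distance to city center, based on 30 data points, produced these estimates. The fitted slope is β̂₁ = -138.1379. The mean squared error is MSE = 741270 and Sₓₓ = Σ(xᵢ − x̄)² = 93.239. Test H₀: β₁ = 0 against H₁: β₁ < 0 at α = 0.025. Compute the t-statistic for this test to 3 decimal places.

t = -1.549

SE(β̂₁) = √(MSE/Sₓₓ) = √(741270/93.239) = 89.164.
t = -138.1379 / 89.164 = -1.549.
df = n − 2 = 28.
One-sided p ≈ 0.0663, which is ≥ 0.025, so fail to reject H₀.
The data do not give significant evidence that the true slope on distance to city center is negative.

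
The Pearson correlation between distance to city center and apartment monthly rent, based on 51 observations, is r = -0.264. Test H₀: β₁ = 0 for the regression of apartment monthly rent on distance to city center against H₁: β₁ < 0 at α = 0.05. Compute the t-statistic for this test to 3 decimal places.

t = -1.916

t = r·√(n − 2)/√(1 − r²) = -0.264·√49/√0.930304 = -1.916.
df = n − 2 = 49.
One-sided p ≈ 0.0306, which is < 0.05, so reject H₀.
There is evidence of a linear association between distance to city center and apartment monthly rent.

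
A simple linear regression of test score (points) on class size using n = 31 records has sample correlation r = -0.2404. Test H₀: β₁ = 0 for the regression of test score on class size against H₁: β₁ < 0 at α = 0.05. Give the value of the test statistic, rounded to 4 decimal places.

t = -1.3337

t = r·√(n − 2)/√(1 − r²) = -0.2404·√29/√0.942208 = -1.3337.
df = n − 2 = 29.
One-sided p ≈ 0.0963, which is ≥ 0.05, so fail to reject H₀.
The data do not give significant evidence of a linear association between class size and test score.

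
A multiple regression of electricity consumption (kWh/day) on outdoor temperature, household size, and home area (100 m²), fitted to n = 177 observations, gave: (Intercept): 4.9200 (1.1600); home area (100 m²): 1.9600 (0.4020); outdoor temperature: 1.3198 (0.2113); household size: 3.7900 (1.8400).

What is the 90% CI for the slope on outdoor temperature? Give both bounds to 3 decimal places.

Read off: b = 1.3198, SE = 0.2113 for outdoor temperature.
df = n − k − 1 = 177 − 3 − 1 = 173.
t* = t_{0.05, 173} = 1.653709.
Margin = t* × SE = 1.653709 × 0.2113 = 0.34943.
CI: 1.3198 ± 0.34943 → (0.970, 1.669).

(0.970, 1.669)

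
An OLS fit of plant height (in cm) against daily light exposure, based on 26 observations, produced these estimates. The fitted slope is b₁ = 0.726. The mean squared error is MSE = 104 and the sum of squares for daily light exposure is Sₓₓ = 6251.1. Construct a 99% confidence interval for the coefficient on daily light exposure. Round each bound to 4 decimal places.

SE(b₁) = √(MSE/Sₓₓ) = √(104/6251.1) = 0.128985.
df = n − 2 = 24.
t* = t_{0.005, 24} = 2.79694.
Margin = t* × SE = 2.79694 × 0.128985 = 0.360763.
CI: 0.726 ± 0.360763 → (0.3652, 1.0868).
With 99% confidence, each one-unit increase in daily light exposure is associated with a change of between 0.3652 and 1.0868 cm in plant height.

(0.3652, 1.0868)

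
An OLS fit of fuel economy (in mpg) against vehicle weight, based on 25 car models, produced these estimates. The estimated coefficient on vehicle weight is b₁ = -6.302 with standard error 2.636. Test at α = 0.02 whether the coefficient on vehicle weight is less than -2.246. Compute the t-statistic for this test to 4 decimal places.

t = -1.5387

H₀: β₁ = -2.246 vs H₁: β₁ < -2.246.
t = (b₁ − β₁⁰)/SE = (-6.302 − (-2.246)) / 2.636 = -1.5387.
df = n − 2 = 25 − 2 = 23.
One-sided p ≈ 0.0688, which is ≥ 0.02, so fail to reject H₀.
The data do not give significant evidence that the true slope on vehicle weight is below -2.246 mpg per unit.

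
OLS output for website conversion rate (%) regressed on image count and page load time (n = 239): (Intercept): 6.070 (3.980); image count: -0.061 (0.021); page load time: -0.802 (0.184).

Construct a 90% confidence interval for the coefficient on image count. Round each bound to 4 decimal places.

Read off: b = -0.061, SE = 0.021 for image count.
df = n − k − 1 = 239 − 2 − 1 = 236.
t* = t_{0.05, 236} = 1.651336.
Margin = t* × SE = 1.651336 × 0.021 = 0.034678.
CI: -0.061 ± 0.034678 → (-0.0957, -0.0263).

(-0.0957, -0.0263)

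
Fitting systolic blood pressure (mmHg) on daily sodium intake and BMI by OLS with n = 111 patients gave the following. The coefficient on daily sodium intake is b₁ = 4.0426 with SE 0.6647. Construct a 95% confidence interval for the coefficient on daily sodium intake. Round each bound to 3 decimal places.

df = n − k − 1 = 111 − 2 − 1 = 108.
t* = t_{0.025, 108} = 1.982173.
Margin = t* × SE = 1.982173 × 0.6647 = 1.31755.
CI: 4.0426 ± 1.31755 → (2.725, 5.360).
With 95% confidence, each one-unit increase in daily sodium intake is associated with a change of between 2.725 and 5.360 mmHg in systolic blood pressure, holding the other predictors fixed.

(2.725, 5.360)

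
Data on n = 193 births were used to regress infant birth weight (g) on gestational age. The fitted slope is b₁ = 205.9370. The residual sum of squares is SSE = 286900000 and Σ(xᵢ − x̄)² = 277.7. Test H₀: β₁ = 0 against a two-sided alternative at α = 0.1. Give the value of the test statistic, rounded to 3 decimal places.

t = 2.800

MSE = SSE/(n − 2) = 286900000/191 = 1.50209e+06.
SE(b₁) = √(MSE/Sₓₓ) = √(1.50209e+06/277.7) = 73.5463.
t = 205.9370 / 73.5463 = 2.800.
df = n − 2 = 191.
Two-sided p ≈ 0.0056, which is < 0.1, so reject H₀.
There is evidence that gestational age is associated with infant birth weight.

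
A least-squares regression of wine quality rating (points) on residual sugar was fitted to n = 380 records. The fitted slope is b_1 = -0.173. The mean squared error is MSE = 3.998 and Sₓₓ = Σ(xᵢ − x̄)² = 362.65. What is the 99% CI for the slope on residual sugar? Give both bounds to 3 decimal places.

(-0.445, 0.099)

SE(b_1) = √(MSE/Sₓₓ) = √(3.998/362.65) = 0.104997.
df = n − 2 = 378.
t* = t_{0.005, 378} = 2.588898.
Margin = t* × SE = 2.588898 × 0.104997 = 0.27183.
CI: -0.173 ± 0.27183 → (-0.445, 0.099).
With 99% confidence, each one-unit increase in residual sugar is associated with a change of between -0.445 and 0.099 points in wine quality rating.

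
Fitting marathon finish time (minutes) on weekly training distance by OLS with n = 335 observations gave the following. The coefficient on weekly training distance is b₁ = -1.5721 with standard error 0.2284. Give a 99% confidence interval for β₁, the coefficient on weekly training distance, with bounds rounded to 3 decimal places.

df = n − 2 = 335 − 2 = 333.
t* = t_{0.005, 333} = 2.590674.
Margin = t* × SE = 2.590674 × 0.2284 = 0.59171.
CI: -1.5721 ± 0.59171 → (-2.164, -0.980).
With 99% confidence, each one-unit increase in weekly training distance is associated with a change of between -2.164 and -0.980 minutes in marathon finish time.

(-2.164, -0.980)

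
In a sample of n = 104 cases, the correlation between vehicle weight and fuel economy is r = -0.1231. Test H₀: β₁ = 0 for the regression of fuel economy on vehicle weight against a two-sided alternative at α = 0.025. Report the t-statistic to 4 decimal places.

t = r·√(n − 2)/√(1 − r²) = -0.1231·√102/√0.984846 = -1.2528.
df = n − 2 = 102.
Two-sided p ≈ 0.2132, which is ≥ 0.025, so fail to reject H₀.
The data do not give significant evidence of a linear association between vehicle weight and fuel economy.

t = -1.2528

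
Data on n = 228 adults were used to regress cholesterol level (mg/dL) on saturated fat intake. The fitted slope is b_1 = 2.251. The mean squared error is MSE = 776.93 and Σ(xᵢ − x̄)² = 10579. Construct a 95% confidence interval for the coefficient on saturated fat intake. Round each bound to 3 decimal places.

(1.717, 2.785)

SE(b_1) = √(MSE/Sₓₓ) = √(776.93/10579) = 0.271.
df = n − 2 = 226.
t* = t_{0.025, 226} = 1.970516.
Margin = t* × SE = 1.970516 × 0.271 = 0.53401.
CI: 2.251 ± 0.53401 → (1.717, 2.785).
With 95% confidence, each one-unit increase in saturated fat intake is associated with a change of between 1.717 and 2.785 mg/dL in cholesterol level.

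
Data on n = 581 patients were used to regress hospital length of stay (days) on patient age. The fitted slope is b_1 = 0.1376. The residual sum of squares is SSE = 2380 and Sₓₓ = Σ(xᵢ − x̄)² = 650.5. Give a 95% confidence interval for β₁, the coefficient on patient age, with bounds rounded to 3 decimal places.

MSE = SSE/(n − 2) = 2380/579 = 4.11054.
SE(b_1) = √(MSE/Sₓₓ) = √(4.11054/650.5) = 0.0794924.
df = n − 2 = 579.
t* = t_{0.025, 579} = 1.96407.
Margin = t* × SE = 1.96407 × 0.0794924 = 0.15613.
CI: 0.1376 ± 0.15613 → (-0.019, 0.294).
With 95% confidence, each one-unit increase in patient age is associated with a change of between -0.019 and 0.294 days in hospital length of stay.

(-0.019, 0.294)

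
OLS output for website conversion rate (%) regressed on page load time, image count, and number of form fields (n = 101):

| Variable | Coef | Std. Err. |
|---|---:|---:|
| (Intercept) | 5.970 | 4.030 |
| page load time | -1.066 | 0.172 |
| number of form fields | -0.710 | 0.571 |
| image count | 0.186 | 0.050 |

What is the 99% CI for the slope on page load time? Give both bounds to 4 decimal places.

(-1.5179, -0.6141)

Read off: b = -1.066, SE = 0.172 for page load time.
df = n − k − 1 = 101 − 3 − 1 = 97.
t* = t_{0.005, 97} = 2.627468.
Margin = t* × SE = 2.627468 × 0.172 = 0.451924.
CI: -1.066 ± 0.451924 → (-1.5179, -0.6141).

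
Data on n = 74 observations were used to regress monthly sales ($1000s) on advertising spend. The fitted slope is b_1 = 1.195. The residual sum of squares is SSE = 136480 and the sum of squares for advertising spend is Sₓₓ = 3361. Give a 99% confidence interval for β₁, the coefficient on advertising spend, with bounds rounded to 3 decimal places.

(-0.792, 3.182)

MSE = SSE/(n − 2) = 136480/72 = 1895.56.
SE(b_1) = √(MSE/Sₓₓ) = √(1895.56/3361) = 0.75099.
df = n − 2 = 72.
t* = t_{0.005, 72} = 2.645852.
Margin = t* × SE = 2.645852 × 0.75099 = 1.98701.
CI: 1.195 ± 1.98701 → (-0.792, 3.182).
With 99% confidence, each one-unit increase in advertising spend is associated with a change of between -0.792 and 3.182 $1000s in monthly sales.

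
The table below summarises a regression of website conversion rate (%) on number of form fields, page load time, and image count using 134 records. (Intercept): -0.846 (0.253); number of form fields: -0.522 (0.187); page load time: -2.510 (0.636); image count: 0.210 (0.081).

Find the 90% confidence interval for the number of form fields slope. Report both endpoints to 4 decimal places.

(-0.8318, -0.2122)

Read off: b = -0.522, SE = 0.187 for number of form fields.
df = n − k − 1 = 134 − 3 − 1 = 130.
t* = t_{0.05, 130} = 1.656659.
Margin = t* × SE = 1.656659 × 0.187 = 0.309795.
CI: -0.522 ± 0.309795 → (-0.8318, -0.2122).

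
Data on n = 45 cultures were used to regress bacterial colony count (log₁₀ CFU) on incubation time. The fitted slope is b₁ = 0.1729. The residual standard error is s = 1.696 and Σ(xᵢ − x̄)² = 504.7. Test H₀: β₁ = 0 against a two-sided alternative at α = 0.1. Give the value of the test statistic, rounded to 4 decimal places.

t = 2.2903

SE(b₁) = s/√Sₓₓ = 1.696/√504.7 = 0.0754934.
t = 0.1729 / 0.0754934 = 2.2903.
df = n − 2 = 43.
Two-sided p ≈ 0.0270, which is < 0.1, so reject H₀.
There is evidence that incubation time is associated with bacterial colony count.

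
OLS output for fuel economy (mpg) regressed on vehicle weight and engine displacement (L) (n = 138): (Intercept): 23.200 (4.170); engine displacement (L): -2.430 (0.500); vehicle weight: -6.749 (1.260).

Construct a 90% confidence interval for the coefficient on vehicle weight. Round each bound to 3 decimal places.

Read off: b = -6.749, SE = 1.260 for vehicle weight.
df = n − k − 1 = 138 − 2 − 1 = 135.
t* = t_{0.05, 135} = 1.656219.
Margin = t* × SE = 1.656219 × 1.260 = 2.08684.
CI: -6.749 ± 2.08684 → (-8.836, -4.662).

(-8.836, -4.662)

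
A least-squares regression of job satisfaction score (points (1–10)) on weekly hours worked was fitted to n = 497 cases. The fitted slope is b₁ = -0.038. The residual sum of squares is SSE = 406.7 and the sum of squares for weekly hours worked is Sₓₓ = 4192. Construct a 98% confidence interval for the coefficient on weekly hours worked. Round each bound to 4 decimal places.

(-0.0707, -0.0053)

MSE = SSE/(n − 2) = 406.7/495 = 0.821616.
SE(b₁) = √(MSE/Sₓₓ) = √(0.821616/4192) = 0.0139999.
df = n − 2 = 495.
t* = t_{0.01, 495} = 2.333905.
Margin = t* × SE = 2.333905 × 0.0139999 = 0.032674.
CI: -0.038 ± 0.032674 → (-0.0707, -0.0053).
With 98% confidence, each one-unit increase in weekly hours worked is associated with a change of between -0.0707 and -0.0053 points (1–10) in job satisfaction score.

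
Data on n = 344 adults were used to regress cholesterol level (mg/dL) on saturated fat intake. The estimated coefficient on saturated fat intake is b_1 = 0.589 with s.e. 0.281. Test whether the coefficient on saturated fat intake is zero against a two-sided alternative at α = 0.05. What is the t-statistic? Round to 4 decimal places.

t = 2.0961

H₀: β₁ = 0 vs H₁: β₁ ≠ 0.
t = (b_1 − β₁⁰)/SE = 0.589 / 0.281 = 2.0961.
df = n − 2 = 344 − 2 = 342.
Two-sided p ≈ 0.0368, which is < 0.05, so reject H₀.
There is evidence that saturated fat intake is associated with cholesterol level.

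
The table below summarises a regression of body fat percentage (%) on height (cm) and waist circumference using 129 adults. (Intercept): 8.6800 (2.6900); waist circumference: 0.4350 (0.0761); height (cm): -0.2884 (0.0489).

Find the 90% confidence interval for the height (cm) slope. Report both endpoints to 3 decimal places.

(-0.369, -0.207)

Read off: b = -0.2884, SE = 0.0489 for height (cm).
df = n − k − 1 = 129 − 2 − 1 = 126.
t* = t_{0.05, 126} = 1.657037.
Margin = t* × SE = 1.657037 × 0.0489 = 0.08103.
CI: -0.2884 ± 0.08103 → (-0.369, -0.207).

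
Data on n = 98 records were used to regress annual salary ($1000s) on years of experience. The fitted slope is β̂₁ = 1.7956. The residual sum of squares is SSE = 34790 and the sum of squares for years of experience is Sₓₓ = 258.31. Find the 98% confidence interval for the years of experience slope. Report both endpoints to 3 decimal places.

(-1.007, 4.598)

MSE = SSE/(n − 2) = 34790/96 = 362.396.
SE(β̂₁) = √(MSE/Sₓₓ) = √(362.396/258.31) = 1.18446.
df = n − 2 = 96.
t* = t_{0.01, 96} = 2.365821.
Margin = t* × SE = 2.365821 × 1.18446 = 2.80222.
CI: 1.7956 ± 2.80222 → (-1.007, 4.598).
With 98% confidence, each one-unit increase in years of experience is associated with a change of between -1.007 and 4.598 $1000s in annual salary.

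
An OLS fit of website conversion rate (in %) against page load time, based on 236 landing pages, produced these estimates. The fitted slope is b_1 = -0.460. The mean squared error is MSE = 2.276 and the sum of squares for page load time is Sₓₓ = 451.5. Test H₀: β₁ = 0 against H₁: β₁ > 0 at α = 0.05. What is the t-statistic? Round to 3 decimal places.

t = -6.479

SE(b_1) = √(MSE/Sₓₓ) = √(2.276/451.5) = 0.0709998.
t = -0.460 / 0.0709998 = -6.479.
df = n − 2 = 234.
One-sided p ≈ 1.0000, which is ≥ 0.05, so fail to reject H₀.
The data do not give significant evidence that the true slope on page load time is positive.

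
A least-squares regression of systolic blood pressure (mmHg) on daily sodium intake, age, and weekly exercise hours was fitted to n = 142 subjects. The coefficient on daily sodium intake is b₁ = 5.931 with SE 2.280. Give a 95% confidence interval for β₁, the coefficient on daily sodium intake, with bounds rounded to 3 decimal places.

(1.423, 10.439)

df = n − k − 1 = 142 − 3 − 1 = 138.
t* = t_{0.025, 138} = 1.977304.
Margin = t* × SE = 1.977304 × 2.280 = 4.50825.
CI: 5.931 ± 4.50825 → (1.423, 10.439).
With 95% confidence, each one-unit increase in daily sodium intake is associated with a change of between 1.423 and 10.439 mmHg in systolic blood pressure, holding the other predictors fixed.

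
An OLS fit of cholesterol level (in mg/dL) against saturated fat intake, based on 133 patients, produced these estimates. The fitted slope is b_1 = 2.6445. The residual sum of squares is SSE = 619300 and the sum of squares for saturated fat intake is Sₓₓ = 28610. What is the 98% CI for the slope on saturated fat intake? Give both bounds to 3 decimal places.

(1.687, 3.602)

MSE = SSE/(n − 2) = 619300/131 = 4727.48.
SE(b_1) = √(MSE/Sₓₓ) = √(4727.48/28610) = 0.406496.
df = n − 2 = 131.
t* = t_{0.01, 131} = 2.35515.
Margin = t* × SE = 2.35515 × 0.406496 = 0.95736.
CI: 2.6445 ± 0.95736 → (1.687, 3.602).
With 98% confidence, each one-unit increase in saturated fat intake is associated with a change of between 1.687 and 3.602 mg/dL in cholesterol level.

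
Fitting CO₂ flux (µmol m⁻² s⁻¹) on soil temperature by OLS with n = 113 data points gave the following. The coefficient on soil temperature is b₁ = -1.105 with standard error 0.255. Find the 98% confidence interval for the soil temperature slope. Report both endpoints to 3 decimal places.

(-1.707, -0.503)

df = n − 2 = 113 − 2 = 111.
t* = t_{0.01, 111} = 2.360412.
Margin = t* × SE = 2.360412 × 0.255 = 0.60191.
CI: -1.105 ± 0.60191 → (-1.707, -0.503).
With 98% confidence, each one-unit increase in soil temperature is associated with a change of between -1.707 and -0.503 µmol m⁻² s⁻¹ in CO₂ flux.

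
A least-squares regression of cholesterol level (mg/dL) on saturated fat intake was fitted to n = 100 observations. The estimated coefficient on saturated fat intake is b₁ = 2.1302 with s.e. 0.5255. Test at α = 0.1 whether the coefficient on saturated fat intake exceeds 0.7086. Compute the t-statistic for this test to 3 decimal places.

t = 2.705

H₀: β₁ = 0.7086 vs H₁: β₁ > 0.7086.
t = (b₁ − β₁⁰)/SE = (2.1302 − 0.7086) / 0.5255 = 2.705.
df = n − 2 = 100 − 2 = 98.
One-sided p ≈ 0.0040, which is < 0.1, so reject H₀.
There is evidence that the true slope on saturated fat intake exceeds 0.7086 mg/dL per unit.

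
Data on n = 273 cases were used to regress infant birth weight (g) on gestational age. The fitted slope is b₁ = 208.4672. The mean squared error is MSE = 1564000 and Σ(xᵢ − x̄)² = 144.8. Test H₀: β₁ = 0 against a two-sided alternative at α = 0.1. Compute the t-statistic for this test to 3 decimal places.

SE(b₁) = √(MSE/Sₓₓ) = √(1.564e+06/144.8) = 103.928.
t = 208.4672 / 103.928 = 2.006.
df = n − 2 = 271.
Two-sided p ≈ 0.0459, which is < 0.1, so reject H₀.
There is evidence that gestational age is associated with infant birth weight.

t = 2.006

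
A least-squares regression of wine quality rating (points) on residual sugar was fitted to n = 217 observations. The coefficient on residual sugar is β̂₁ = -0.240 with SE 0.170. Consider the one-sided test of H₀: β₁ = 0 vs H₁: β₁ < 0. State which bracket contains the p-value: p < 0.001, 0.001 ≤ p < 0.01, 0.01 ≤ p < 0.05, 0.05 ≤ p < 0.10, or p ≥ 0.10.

0.05 ≤ p < 0.10

t = -0.240 / 0.170 = -1.412.
df = n − 2 = 217 − 2 = 215.
One-sided p = P(T_{215} < t) ≈ 0.0797.
So 0.05 ≤ p < 0.10.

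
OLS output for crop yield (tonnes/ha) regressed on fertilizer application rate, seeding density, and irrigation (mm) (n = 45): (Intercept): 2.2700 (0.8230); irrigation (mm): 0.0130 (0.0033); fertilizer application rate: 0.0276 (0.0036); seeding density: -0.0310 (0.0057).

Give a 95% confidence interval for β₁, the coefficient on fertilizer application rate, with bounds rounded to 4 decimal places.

Read off: b = 0.0276, SE = 0.0036 for fertilizer application rate.
df = n − k − 1 = 45 − 3 − 1 = 41.
t* = t_{0.025, 41} = 2.019541.
Margin = t* × SE = 2.019541 × 0.0036 = 0.007270.
CI: 0.0276 ± 0.007270 → (0.0203, 0.0349).

(0.0203, 0.0349)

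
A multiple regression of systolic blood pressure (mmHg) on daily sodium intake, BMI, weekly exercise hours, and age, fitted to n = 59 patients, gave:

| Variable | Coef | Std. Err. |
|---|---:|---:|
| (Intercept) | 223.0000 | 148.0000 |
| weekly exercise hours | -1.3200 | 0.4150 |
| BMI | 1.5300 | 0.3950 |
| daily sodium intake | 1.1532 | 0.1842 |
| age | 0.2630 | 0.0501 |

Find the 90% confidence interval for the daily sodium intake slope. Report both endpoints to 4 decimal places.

Read off: b = 1.1532, SE = 0.1842 for daily sodium intake.
df = n − k − 1 = 59 − 4 − 1 = 54.
t* = t_{0.05, 54} = 1.673565.
Margin = t* × SE = 1.673565 × 0.1842 = 0.308271.
CI: 1.1532 ± 0.308271 → (0.8449, 1.4615).

(0.8449, 1.4615)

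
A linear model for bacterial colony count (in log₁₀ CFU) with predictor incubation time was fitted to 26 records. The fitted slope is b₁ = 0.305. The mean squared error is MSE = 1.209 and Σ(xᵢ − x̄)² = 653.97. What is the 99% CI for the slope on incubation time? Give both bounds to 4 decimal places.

SE(b₁) = √(MSE/Sₓₓ) = √(1.209/653.97) = 0.0429966.
df = n − 2 = 24.
t* = t_{0.005, 24} = 2.79694.
Margin = t* × SE = 2.79694 × 0.0429966 = 0.120259.
CI: 0.305 ± 0.120259 → (0.1847, 0.4253).
With 99% confidence, each one-unit increase in incubation time is associated with a change of between 0.1847 and 0.4253 log₁₀ CFU in bacterial colony count.

(0.1847, 0.4253)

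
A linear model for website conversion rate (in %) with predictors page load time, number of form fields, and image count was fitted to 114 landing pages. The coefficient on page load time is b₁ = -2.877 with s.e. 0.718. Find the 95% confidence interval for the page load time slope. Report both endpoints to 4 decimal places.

(-4.2999, -1.4541)

df = n − k − 1 = 114 − 3 − 1 = 110.
t* = t_{0.025, 110} = 1.981765.
Margin = t* × SE = 1.981765 × 0.718 = 1.422907.
CI: -2.877 ± 1.422907 → (-4.2999, -1.4541).
With 95% confidence, each one-unit increase in page load time is associated with a change of between -4.2999 and -1.4541 % in website conversion rate, holding the other predictors fixed.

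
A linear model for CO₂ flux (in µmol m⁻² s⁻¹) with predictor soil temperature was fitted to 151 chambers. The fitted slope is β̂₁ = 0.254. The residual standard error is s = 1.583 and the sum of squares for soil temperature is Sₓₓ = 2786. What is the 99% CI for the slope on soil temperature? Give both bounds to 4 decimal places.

(0.1757, 0.3323)

SE(β̂₁) = s/√Sₓₓ = 1.583/√2786 = 0.029991.
df = n − 2 = 149.
t* = t_{0.005, 149} = 2.609228.
Margin = t* × SE = 2.609228 × 0.029991 = 0.078253.
CI: 0.254 ± 0.078253 → (0.1757, 0.3323).
With 99% confidence, each one-unit increase in soil temperature is associated with a change of between 0.1757 and 0.3323 µmol m⁻² s⁻¹ in CO₂ flux.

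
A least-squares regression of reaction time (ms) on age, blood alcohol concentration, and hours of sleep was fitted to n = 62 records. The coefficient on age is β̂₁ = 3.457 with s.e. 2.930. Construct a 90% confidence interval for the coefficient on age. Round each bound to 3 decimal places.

df = n − k − 1 = 62 − 3 − 1 = 58.
t* = t_{0.05, 58} = 1.671553.
Margin = t* × SE = 1.671553 × 2.930 = 4.89765.
CI: 3.457 ± 4.89765 → (-1.441, 8.355).
With 90% confidence, each one-unit increase in age is associated with a change of between -1.441 and 8.355 ms in reaction time, holding the other predictors fixed.

(-1.441, 8.355)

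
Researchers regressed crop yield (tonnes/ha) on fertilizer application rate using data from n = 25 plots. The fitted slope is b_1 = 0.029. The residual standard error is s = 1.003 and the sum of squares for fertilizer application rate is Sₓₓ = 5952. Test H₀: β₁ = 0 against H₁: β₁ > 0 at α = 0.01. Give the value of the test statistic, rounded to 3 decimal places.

SE(b_1) = s/√Sₓₓ = 1.003/√5952 = 0.0130008.
t = 0.029 / 0.0130008 = 2.231.
df = n − 2 = 23.
One-sided p ≈ 0.0179, which is ≥ 0.01, so fail to reject H₀.
The data do not give significant evidence that the true slope on fertilizer application rate is positive.

t = 2.231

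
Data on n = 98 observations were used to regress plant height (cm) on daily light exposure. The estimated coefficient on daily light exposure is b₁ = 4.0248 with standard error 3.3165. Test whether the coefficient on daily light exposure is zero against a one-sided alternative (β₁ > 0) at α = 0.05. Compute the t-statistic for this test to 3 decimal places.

t = 1.214

H₀: β₁ = 0 vs H₁: β₁ > 0.
t = (b₁ − β₁⁰)/SE = 4.0248 / 3.3165 = 1.214.
df = n − 2 = 98 − 2 = 96.
One-sided p ≈ 0.1139, which is ≥ 0.05, so fail to reject H₀.
The data do not give significant evidence that the true slope on daily light exposure is positive.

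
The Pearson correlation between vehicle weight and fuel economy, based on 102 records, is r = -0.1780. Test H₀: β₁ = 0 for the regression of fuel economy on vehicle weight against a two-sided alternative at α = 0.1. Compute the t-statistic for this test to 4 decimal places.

t = -1.8089

t = r·√(n − 2)/√(1 − r²) = -0.1780·√100/√0.968316 = -1.8089.
df = n − 2 = 100.
Two-sided p ≈ 0.0735, which is < 0.1, so reject H₀.
There is evidence of a linear association between vehicle weight and fuel economy.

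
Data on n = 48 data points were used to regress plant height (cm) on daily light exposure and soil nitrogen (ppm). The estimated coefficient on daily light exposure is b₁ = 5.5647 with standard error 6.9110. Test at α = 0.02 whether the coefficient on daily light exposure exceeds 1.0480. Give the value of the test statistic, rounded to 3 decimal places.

H₀: β₁ = 1.0480 vs H₁: β₁ > 1.0480.
t = (b₁ − β₁⁰)/SE = (5.5647 − 1.0480) / 6.9110 = 0.654.
df = n − k − 1 = 48 − 2 − 1 = 45.
One-sided p ≈ 0.2584, which is ≥ 0.02, so fail to reject H₀.
The data do not give significant evidence that the true slope on daily light exposure exceeds 1.0480 cm per unit, holding the other predictors fixed.

t = 0.654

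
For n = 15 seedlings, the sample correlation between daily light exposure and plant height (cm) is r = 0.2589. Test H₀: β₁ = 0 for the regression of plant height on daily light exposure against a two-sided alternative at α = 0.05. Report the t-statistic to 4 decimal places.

t = 0.9664

t = r·√(n − 2)/√(1 − r²) = 0.2589·√13/√0.932971 = 0.9664.
df = n − 2 = 13.
Two-sided p ≈ 0.3515, which is ≥ 0.05, so fail to reject H₀.
The data do not give significant evidence of a linear association between daily light exposure and plant height.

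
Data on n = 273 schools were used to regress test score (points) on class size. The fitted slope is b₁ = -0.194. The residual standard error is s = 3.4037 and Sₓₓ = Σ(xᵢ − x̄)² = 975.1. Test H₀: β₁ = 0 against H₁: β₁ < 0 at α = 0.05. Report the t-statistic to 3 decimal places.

t = -1.780

SE(b₁) = s/√Sₓₓ = 3.4037/√975.1 = 0.109.
t = -0.194 / 0.109 = -1.780.
df = n − 2 = 271.
One-sided p ≈ 0.0381, which is < 0.05, so reject H₀.
There is evidence that the true slope on class size is negative.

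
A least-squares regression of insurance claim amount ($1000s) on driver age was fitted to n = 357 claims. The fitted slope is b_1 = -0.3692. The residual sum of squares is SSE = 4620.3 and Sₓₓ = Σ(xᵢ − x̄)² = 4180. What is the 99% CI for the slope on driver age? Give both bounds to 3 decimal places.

MSE = SSE/(n − 2) = 4620.3/355 = 13.0149.
SE(b_1) = √(MSE/Sₓₓ) = √(13.0149/4180) = 0.0557998.
df = n − 2 = 355.
t* = t_{0.005, 355} = 2.589749.
Margin = t* × SE = 2.589749 × 0.0557998 = 0.14451.
CI: -0.3692 ± 0.14451 → (-0.514, -0.225).
With 99% confidence, each one-unit increase in driver age is associated with a change of between -0.514 and -0.225 $1000s in insurance claim amount.

(-0.514, -0.225)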